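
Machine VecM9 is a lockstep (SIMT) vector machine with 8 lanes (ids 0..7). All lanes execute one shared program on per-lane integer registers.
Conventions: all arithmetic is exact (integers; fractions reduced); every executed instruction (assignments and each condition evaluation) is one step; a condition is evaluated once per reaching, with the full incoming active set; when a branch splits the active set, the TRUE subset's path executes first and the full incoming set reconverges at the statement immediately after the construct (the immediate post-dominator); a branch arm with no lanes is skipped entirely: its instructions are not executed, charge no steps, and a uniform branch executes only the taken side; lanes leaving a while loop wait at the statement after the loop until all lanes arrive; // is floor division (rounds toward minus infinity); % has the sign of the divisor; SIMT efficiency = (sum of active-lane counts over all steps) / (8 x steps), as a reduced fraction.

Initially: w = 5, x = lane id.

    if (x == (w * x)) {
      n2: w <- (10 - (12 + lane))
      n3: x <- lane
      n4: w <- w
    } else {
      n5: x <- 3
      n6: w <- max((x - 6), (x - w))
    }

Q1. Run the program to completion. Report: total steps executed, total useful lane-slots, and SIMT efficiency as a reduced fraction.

Answer: 6 steps, 25 useful, 25/48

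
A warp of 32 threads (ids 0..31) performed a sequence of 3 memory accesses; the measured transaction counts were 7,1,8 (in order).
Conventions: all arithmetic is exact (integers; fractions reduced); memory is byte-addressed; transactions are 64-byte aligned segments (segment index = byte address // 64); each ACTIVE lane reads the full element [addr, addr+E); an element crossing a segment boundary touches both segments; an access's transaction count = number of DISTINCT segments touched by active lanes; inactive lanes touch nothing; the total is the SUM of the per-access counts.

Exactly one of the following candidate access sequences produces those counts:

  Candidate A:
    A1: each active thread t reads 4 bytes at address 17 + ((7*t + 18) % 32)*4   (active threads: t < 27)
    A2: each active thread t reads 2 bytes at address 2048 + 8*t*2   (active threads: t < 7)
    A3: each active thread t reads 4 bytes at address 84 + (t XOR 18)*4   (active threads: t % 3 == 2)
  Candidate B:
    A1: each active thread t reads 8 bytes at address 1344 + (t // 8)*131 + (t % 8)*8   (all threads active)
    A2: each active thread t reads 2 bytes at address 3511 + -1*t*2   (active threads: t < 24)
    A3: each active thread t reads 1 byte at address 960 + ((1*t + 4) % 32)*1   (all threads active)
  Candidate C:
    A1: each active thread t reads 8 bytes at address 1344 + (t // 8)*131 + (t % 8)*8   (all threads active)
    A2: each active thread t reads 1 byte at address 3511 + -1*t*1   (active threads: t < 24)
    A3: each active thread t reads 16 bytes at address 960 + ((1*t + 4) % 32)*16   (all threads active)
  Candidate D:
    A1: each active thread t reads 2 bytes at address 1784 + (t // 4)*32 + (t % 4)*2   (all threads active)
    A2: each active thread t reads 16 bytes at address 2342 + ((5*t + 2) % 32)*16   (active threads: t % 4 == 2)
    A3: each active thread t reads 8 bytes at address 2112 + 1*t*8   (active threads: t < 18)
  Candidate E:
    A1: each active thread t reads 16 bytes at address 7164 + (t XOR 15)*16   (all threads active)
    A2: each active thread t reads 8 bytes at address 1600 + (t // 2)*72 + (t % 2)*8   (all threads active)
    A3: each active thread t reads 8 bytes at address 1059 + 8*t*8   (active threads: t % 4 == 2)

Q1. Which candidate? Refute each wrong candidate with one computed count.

A: A1 gives 3 transactions, not 7
B: A3 gives 1 transaction, not 8
D: A1 gives 5 transactions, not 7
E: A1 gives 9 transactions, not 7
C: all counts match (7,1,8)

Answer: C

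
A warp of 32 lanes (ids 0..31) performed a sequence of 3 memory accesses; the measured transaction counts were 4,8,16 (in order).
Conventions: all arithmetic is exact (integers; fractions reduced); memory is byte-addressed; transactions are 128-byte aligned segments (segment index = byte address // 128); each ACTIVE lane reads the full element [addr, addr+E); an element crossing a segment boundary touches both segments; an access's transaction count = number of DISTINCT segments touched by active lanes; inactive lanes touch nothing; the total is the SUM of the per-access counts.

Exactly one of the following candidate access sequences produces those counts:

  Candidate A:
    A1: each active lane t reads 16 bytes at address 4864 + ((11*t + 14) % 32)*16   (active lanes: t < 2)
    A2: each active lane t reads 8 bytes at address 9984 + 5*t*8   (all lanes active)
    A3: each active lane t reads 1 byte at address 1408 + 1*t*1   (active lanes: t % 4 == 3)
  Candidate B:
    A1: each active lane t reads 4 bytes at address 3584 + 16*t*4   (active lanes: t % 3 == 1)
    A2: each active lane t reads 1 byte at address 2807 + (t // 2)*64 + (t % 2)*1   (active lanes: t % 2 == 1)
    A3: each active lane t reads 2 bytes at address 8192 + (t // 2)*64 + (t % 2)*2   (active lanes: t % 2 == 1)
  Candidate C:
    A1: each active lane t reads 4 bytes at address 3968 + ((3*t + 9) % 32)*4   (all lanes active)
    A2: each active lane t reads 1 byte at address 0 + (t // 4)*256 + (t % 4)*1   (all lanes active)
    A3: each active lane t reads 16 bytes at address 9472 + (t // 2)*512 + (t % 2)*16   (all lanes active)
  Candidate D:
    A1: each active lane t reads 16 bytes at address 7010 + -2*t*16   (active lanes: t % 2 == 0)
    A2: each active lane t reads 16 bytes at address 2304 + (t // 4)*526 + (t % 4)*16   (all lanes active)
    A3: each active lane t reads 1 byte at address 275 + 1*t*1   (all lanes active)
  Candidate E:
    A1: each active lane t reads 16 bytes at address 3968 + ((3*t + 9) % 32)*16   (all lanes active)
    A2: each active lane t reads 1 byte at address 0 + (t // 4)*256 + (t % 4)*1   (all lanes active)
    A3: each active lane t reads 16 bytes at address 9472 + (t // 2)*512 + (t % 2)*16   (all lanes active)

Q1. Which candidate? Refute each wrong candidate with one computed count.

A: A1 gives 2 transactions, not 4
B: A1 gives 11 transactions, not 4
C: A1 gives 1 transaction, not 4
D: A1 gives 8 transactions, not 4
E: all counts match (4,8,16)

Answer: E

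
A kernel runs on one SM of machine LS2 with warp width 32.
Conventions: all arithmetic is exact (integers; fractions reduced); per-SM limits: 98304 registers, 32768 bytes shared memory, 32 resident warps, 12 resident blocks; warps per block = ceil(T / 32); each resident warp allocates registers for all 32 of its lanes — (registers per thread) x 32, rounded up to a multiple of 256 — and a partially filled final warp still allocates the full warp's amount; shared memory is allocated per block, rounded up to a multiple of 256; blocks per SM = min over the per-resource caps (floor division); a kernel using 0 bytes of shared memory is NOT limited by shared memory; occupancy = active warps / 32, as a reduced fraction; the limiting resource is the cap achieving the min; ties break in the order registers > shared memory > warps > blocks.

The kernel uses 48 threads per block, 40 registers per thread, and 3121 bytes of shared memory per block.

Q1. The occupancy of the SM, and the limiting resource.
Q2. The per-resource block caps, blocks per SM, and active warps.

Answer: occupancy 9/16, limited by shared memory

registers: 38 blocks
shared memory: 9 blocks
warps: 16 blocks
blocks: 12 blocks

Answer: 9 blocks, 18 active warps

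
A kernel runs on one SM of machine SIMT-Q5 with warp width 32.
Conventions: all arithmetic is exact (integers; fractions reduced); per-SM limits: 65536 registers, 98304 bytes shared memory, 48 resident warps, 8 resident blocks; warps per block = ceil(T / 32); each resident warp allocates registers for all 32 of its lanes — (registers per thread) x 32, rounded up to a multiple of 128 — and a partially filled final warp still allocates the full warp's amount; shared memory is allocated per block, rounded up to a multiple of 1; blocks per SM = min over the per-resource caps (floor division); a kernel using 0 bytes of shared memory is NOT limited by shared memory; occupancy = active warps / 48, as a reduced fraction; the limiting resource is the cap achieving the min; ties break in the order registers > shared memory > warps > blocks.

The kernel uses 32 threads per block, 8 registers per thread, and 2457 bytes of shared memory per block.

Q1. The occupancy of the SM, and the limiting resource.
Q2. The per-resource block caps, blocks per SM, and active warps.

Answer: occupancy 1/6, limited by blocks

registers: 256 blocks
shared memory: 40 blocks
warps: 48 blocks
blocks: 8 blocks

Answer: 8 blocks, 8 active warps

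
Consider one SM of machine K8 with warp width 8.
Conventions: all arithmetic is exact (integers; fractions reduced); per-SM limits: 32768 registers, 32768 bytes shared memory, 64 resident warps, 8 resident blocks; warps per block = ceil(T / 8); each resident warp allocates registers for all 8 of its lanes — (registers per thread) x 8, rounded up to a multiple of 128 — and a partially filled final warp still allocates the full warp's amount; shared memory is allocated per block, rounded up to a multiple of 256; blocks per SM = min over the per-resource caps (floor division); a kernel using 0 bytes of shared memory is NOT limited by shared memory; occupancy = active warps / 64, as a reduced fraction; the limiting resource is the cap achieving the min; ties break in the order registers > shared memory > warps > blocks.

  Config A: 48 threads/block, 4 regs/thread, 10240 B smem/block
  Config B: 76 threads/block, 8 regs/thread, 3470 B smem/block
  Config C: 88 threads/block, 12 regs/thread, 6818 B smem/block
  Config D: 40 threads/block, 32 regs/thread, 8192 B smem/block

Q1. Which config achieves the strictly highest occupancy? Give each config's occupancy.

occupancies: A 9/32, B 15/16, C 11/16, D 5/16

Answer: B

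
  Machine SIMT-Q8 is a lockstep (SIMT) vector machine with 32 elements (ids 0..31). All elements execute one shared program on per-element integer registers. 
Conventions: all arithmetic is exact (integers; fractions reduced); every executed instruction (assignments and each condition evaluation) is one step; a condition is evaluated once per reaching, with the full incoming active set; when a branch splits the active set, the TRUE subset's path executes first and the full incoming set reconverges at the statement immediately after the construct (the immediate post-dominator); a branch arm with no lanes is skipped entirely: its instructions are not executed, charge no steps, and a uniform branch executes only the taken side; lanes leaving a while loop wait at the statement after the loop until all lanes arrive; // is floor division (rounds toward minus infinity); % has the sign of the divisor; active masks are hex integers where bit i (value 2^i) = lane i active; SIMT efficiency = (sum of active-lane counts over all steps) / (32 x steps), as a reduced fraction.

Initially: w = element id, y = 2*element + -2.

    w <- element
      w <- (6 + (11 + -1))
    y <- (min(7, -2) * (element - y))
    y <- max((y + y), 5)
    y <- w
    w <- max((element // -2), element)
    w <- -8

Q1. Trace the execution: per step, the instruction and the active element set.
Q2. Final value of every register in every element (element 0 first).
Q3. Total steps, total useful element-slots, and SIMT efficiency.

step 0: w <- element                 0xffffffff
step 1: w <- (6 + (11 + -1))         0xffffffff
step 2: y <- (min(7, -2) * (element - y)) 0xffffffff
step 3: y <- max((y + y), 5)         0xffffffff
step 4: y <- w                       0xffffffff
step 5: w <- max((element // -2), element) 0xffffffff
step 6: w <- -8                      0xffffffff

Answer: 7 steps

w: -8,-8,-8,-8,-8,-8,-8,-8,-8,-8,-8,-8,-8,-8,-8,-8,-8,-8,-8,-8,-8,-8,-8,-8,-8,-8,-8,-8,-8,-8,-8,-8
y: 16,16,16,16,16,16,16,16,16,16,16,16,16,16,16,16,16,16,16,16,16,16,16,16,16,16,16,16,16,16,16,16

steps = 7; useful = 224; efficiency = 224/224 = 1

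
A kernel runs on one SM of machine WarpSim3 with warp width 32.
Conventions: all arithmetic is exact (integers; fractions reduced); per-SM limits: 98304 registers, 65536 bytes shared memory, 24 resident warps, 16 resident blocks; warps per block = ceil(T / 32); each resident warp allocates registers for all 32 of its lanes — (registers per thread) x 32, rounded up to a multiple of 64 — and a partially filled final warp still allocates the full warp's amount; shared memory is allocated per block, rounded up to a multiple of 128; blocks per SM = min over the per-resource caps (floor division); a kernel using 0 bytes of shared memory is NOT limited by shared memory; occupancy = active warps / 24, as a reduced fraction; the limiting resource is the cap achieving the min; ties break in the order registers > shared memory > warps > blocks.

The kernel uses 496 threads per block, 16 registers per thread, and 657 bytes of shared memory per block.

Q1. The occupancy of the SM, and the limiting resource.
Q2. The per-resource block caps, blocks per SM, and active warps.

Answer: occupancy 2/3, limited by warps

registers: 12 blocks
shared memory: 85 blocks
warps: 1 block
blocks: 16 blocks

Answer: 1 block, 16 active warps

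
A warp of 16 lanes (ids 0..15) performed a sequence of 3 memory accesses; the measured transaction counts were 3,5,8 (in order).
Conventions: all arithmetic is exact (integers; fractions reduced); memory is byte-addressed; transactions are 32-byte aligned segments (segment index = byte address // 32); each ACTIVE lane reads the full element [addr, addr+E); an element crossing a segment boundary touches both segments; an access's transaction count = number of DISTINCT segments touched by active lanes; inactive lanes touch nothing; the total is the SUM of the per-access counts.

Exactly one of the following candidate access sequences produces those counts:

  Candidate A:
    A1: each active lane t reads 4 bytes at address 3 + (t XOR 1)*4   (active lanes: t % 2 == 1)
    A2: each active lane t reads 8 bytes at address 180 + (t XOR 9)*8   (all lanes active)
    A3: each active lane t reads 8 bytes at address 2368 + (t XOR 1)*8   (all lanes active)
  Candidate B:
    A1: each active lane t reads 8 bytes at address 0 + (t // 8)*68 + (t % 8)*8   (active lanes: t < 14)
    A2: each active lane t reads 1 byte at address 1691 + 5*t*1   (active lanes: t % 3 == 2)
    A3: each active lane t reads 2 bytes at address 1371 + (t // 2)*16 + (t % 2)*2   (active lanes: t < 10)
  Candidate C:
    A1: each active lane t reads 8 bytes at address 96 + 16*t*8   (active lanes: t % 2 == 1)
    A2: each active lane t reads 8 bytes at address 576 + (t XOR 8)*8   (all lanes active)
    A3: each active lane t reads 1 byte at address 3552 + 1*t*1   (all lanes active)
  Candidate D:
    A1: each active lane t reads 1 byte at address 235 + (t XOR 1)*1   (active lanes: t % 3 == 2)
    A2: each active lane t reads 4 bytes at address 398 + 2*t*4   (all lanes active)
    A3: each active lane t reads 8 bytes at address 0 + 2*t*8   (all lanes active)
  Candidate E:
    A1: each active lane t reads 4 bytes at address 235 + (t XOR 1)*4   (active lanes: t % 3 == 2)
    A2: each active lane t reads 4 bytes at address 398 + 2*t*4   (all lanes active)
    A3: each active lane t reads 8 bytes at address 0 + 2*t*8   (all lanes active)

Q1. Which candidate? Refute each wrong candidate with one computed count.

A: A1 gives 2 transactions, not 3
B: A1 gives 4 transactions, not 3
C: A1 gives 8 transactions, not 3
D: A1 gives 1 transaction, not 3
E: all counts match (3,5,8)

Answer: E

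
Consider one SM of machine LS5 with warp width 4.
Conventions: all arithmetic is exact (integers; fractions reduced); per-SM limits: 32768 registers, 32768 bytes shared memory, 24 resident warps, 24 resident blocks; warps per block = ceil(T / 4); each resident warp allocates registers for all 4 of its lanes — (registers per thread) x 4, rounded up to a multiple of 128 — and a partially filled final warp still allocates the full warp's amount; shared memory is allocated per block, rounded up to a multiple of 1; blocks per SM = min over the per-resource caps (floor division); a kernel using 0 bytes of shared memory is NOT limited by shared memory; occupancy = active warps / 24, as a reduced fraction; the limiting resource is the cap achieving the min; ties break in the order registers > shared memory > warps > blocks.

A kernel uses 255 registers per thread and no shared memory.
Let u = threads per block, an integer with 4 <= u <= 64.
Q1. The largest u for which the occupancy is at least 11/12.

Answer: u = 48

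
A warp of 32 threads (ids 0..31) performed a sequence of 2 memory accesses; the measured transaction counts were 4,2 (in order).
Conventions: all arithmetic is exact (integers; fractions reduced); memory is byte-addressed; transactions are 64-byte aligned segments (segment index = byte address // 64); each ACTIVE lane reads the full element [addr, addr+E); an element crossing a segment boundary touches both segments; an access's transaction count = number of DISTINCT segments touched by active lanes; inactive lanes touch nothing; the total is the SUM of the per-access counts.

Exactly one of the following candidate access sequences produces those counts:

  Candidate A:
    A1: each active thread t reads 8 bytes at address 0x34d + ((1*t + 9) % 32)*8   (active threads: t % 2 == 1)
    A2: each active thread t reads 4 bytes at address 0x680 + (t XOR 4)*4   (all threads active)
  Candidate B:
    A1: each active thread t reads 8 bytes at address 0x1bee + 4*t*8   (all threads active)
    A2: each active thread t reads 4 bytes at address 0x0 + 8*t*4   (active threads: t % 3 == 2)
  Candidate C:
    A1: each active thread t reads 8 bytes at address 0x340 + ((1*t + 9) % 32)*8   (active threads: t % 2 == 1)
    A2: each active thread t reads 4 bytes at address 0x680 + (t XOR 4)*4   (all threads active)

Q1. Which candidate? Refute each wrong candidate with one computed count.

A: A1 gives 5 transactions, not 4
B: A1 gives 17 transactions, not 4
C: all counts match (4,2)

Answer: C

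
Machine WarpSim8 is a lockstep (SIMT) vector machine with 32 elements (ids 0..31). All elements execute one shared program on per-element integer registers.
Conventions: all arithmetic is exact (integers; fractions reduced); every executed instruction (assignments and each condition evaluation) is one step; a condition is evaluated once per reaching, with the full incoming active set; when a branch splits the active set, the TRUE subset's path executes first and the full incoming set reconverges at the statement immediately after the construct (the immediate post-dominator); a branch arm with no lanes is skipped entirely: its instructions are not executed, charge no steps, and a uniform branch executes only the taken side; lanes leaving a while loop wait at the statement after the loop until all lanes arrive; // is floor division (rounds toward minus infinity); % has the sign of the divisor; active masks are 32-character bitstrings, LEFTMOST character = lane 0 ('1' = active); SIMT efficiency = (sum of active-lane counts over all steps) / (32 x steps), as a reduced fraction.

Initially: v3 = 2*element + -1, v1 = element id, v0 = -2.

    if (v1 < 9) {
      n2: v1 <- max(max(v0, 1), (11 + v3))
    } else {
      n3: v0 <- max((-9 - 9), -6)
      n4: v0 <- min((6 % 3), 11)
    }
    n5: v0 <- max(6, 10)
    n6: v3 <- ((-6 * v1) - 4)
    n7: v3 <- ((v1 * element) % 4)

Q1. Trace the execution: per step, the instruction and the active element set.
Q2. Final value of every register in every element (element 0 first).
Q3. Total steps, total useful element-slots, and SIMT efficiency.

step 0: eval (v1 < 9)                11111111111111111111111111111111
step 1: v1 <- max(max(v0, 1), (11 + v3)) 11111111100000000000000000000000
step 2: v0 <- max((-9 - 9), -6)      00000000011111111111111111111111
step 3: v0 <- min((6 % 3), 11)       00000000011111111111111111111111
step 4: v0 <- max(6, 10)             11111111111111111111111111111111
step 5: v3 <- ((-6 * v1) - 4)        11111111111111111111111111111111
step 6: v3 <- ((v1 * element) % 4)   11111111111111111111111111111111

Answer: 7 steps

v3: 0,0,0,0,0,0,0,0,0,1,0,1,0,1,0,1,0,1,0,1,0,1,0,1,0,1,0,1,0,1,0,1
v1: 10,12,14,16,18,20,22,24,26,9,10,11,12,13,14,15,16,17,18,19,20,21,22,23,24,25,26,27,28,29,30,31
v0: 10,10,10,10,10,10,10,10,10,10,10,10,10,10,10,10,10,10,10,10,10,10,10,10,10,10,10,10,10,10,10,10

steps = 7; useful = 183; efficiency = 183/224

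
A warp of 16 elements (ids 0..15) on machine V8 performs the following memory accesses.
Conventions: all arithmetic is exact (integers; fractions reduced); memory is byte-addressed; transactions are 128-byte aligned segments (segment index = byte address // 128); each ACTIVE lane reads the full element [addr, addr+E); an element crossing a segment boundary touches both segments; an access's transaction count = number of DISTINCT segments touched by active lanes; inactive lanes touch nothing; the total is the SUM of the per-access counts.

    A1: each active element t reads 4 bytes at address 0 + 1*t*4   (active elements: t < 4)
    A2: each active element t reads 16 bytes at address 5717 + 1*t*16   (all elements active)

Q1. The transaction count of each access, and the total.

A1: 1 transaction
A2: 3 transactions

Answer: 1,3; total 4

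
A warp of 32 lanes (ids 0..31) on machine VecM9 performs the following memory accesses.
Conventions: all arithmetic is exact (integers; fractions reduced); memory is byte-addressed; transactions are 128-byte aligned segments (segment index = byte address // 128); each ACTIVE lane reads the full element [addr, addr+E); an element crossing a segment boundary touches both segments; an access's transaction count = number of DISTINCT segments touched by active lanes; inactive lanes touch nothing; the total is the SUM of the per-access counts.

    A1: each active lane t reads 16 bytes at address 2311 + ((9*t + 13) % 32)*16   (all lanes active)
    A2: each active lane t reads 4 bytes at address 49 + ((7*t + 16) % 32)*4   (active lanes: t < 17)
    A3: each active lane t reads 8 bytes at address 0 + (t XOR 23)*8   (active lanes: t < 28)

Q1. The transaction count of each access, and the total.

A1: 5 transactions
A2: 2 transactions
A3: 2 transactions

Answer: 5,2,2; total 9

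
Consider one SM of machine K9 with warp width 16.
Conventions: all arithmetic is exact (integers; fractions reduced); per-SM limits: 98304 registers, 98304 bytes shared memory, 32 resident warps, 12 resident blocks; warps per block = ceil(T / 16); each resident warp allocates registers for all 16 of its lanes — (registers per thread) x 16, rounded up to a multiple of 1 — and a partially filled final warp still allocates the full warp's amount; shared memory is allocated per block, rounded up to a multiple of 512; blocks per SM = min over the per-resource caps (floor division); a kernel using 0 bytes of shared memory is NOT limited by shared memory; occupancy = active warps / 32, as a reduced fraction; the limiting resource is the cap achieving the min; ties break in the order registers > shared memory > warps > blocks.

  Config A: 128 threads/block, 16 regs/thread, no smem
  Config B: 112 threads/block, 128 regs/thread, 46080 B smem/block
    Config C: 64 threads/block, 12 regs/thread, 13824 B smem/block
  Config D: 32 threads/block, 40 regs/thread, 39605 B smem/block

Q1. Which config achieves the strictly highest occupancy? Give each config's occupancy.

occupancies: A 1, B 7/16, C 7/8, D 1/8

Answer: A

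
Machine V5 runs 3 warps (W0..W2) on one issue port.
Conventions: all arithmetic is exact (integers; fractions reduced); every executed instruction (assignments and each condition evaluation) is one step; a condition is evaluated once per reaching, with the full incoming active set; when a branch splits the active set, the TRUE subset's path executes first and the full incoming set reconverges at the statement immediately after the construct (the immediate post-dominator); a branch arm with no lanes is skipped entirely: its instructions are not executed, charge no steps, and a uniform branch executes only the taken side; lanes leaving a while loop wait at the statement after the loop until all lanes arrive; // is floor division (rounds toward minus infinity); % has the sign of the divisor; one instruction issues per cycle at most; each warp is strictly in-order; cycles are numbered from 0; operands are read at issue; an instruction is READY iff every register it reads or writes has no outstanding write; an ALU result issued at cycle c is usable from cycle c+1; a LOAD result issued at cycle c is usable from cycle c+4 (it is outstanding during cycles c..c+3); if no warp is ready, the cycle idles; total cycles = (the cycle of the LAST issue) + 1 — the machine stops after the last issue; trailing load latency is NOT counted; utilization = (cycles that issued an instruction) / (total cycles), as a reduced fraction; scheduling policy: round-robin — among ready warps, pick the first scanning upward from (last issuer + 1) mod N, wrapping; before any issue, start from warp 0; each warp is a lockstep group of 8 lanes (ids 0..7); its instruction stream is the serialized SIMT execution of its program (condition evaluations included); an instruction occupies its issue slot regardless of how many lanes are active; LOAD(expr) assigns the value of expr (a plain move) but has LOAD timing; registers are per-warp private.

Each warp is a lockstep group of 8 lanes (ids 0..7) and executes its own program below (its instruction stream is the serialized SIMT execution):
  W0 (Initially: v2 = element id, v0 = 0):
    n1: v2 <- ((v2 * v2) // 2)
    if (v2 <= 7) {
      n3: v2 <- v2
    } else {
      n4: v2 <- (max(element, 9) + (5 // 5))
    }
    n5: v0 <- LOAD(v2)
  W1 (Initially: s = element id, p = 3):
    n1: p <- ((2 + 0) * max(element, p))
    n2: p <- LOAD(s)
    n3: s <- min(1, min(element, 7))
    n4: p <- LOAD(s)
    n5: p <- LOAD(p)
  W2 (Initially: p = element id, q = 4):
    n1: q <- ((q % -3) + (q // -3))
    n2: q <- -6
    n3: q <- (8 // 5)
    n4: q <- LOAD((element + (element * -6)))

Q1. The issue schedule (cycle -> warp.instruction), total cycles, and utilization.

cycle 0: W0.I0
cycle 1: W1.I0
cycle 2: W2.I0
cycle 3: W0.I1
cycle 4: W1.I1
cycle 5: W2.I1
cycle 6: W0.I2
cycle 7: W1.I2
cycle 8: W2.I2
cycle 9: W0.I3
cycle 10: W1.I3
cycle 11: W2.I3
cycle 12: W0.I4
cycle 13: idle
cycle 14: W1.I4

Answer: 15 cycles, utilization 14/15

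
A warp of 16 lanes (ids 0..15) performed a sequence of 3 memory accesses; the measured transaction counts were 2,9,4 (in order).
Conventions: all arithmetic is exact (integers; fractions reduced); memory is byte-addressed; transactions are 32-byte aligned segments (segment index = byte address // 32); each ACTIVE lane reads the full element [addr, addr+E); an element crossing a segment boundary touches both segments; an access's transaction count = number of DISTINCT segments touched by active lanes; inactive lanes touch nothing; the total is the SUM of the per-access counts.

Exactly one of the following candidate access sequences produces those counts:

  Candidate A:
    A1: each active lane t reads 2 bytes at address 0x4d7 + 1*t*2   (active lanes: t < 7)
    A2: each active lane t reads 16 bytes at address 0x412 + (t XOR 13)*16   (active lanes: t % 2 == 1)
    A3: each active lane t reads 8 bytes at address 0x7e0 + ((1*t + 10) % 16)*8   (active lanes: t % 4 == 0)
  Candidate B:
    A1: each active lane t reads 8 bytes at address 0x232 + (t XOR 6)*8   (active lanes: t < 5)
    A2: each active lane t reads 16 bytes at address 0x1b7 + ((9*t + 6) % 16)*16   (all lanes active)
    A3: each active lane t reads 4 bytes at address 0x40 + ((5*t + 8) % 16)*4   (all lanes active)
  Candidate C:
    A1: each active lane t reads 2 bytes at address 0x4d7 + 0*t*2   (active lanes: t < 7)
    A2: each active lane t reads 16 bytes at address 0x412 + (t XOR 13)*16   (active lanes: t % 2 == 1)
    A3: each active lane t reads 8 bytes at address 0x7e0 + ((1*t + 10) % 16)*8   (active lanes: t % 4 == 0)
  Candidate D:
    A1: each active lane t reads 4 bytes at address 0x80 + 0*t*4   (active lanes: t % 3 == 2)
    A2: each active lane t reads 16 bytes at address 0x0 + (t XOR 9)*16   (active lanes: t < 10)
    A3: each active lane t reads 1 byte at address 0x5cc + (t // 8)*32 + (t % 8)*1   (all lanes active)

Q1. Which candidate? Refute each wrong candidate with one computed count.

B: A3 gives 2 transactions, not 4
C: A1 gives 1 transaction, not 2
D: A1 gives 1 transaction, not 2
A: all counts match (2,9,4)

Answer: A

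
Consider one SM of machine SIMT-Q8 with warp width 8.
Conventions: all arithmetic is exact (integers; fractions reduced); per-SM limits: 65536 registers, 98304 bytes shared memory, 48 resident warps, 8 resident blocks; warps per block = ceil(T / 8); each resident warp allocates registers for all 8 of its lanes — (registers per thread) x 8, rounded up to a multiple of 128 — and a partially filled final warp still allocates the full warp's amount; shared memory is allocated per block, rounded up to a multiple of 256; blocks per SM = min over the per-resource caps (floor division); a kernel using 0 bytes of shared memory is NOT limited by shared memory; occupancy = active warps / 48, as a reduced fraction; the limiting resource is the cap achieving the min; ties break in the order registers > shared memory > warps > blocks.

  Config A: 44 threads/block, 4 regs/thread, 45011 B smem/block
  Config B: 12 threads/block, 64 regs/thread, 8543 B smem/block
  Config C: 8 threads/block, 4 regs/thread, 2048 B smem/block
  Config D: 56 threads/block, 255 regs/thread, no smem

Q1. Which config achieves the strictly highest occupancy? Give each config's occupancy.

occupancies: A 1/4, B 1/3, C 1/6, D 7/12

Answer: D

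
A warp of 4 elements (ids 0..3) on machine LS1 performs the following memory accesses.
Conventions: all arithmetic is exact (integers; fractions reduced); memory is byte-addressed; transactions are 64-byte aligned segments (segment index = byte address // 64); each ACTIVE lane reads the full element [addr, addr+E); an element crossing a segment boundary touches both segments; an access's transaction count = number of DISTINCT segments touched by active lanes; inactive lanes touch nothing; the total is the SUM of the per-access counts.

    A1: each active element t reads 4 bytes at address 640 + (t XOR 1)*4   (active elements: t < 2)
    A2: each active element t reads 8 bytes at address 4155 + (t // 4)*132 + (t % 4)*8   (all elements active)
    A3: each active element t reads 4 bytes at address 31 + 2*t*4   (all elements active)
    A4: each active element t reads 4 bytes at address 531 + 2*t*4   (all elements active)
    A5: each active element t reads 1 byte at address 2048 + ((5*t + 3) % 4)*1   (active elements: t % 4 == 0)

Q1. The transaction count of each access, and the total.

A1: 1 transaction
A2: 2 transactions
A3: 1 transaction
A4: 1 transaction
A5: 1 transaction

Answer: 1,2,1,1,1; total 6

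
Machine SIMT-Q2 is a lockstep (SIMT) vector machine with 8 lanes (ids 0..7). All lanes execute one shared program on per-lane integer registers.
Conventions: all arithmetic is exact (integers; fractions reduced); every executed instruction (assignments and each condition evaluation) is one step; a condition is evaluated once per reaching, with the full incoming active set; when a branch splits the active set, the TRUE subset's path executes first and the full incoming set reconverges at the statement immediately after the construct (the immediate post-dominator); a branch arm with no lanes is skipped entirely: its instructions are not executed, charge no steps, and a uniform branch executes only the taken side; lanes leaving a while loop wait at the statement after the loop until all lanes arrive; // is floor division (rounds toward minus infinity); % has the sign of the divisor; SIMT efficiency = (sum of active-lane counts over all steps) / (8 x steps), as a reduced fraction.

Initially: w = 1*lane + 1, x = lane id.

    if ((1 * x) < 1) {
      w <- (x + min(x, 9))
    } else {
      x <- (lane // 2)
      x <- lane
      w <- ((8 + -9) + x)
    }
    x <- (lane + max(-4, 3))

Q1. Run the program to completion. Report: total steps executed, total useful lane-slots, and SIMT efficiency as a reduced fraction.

Answer: 6 steps, 38 useful, 19/24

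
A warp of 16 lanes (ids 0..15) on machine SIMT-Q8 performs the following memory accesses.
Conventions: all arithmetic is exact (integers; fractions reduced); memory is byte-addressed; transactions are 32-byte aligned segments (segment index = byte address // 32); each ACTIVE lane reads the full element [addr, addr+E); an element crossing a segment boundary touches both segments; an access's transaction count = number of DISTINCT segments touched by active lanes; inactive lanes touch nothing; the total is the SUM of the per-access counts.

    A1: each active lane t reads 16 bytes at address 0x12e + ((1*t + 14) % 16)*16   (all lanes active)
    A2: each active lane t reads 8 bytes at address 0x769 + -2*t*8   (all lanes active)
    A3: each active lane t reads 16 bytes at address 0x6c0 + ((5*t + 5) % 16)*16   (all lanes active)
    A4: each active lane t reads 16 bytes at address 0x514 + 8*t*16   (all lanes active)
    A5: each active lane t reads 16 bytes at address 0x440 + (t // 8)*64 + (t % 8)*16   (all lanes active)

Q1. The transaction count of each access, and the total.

A1: 9 transactions
A2: 9 transactions
A3: 8 transactions
A4: 32 transactions
A5: 6 transactions

Answer: 9,9,8,32,6; total 64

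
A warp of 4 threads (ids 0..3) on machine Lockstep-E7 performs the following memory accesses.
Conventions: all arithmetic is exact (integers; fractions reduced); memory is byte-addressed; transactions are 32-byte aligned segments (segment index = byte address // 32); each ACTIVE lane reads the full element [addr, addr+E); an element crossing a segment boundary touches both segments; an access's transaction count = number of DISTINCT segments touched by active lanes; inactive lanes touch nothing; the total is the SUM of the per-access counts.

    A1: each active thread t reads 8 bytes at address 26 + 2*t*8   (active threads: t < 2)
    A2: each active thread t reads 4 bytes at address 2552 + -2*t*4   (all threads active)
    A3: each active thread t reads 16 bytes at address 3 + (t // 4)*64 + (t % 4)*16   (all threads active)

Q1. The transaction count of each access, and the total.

A1: 2 transactions
A2: 1 transaction
A3: 3 transactions

Answer: 2,1,3; total 6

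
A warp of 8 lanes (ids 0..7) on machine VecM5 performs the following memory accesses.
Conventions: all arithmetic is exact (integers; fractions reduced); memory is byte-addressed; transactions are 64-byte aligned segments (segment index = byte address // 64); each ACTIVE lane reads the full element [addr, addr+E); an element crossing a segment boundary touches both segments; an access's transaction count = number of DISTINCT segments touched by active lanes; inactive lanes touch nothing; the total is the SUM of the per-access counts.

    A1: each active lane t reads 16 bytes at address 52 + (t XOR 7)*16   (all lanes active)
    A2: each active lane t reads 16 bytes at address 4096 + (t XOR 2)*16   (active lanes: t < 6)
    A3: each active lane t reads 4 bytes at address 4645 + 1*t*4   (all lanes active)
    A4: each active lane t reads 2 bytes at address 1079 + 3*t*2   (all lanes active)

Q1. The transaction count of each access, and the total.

A1: 3 transactions
A2: 2 transactions
A3: 2 transactions
A4: 2 transactions

Answer: 3,2,2,2; total 9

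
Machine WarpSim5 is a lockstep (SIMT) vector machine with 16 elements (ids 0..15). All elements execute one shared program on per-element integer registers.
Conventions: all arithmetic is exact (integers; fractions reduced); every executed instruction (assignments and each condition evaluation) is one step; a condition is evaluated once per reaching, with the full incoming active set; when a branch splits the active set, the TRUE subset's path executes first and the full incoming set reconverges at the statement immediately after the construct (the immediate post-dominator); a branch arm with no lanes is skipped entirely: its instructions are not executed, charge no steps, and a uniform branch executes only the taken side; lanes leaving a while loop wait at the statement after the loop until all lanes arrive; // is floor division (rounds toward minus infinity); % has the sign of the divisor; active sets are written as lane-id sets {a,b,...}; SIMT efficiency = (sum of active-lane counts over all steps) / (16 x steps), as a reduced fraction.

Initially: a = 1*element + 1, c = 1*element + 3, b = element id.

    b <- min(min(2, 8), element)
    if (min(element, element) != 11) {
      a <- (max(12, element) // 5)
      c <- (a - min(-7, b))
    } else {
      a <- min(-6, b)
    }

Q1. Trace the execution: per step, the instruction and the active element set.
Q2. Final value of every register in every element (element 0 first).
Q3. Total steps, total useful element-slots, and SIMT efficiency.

step 0: b <- min(min(2, 8), element) {0,1,2,3,4,5,6,7,8,9,10,11,12,13,14,15}
step 1: eval (min(element, element) != 11) {0,1,2,3,4,5,6,7,8,9,10,11,12,13,14,15}
step 2: a <- (max(12, element) // 5) {0,1,2,3,4,5,6,7,8,9,10,12,13,14,15}
step 3: c <- (a - min(-7, b))        {0,1,2,3,4,5,6,7,8,9,10,12,13,14,15}
step 4: a <- min(-6, b)              {11}

Answer: 5 steps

a: 2,2,2,2,2,2,2,2,2,2,2,-6,2,2,2,3
c: 9,9,9,9,9,9,9,9,9,9,9,14,9,9,9,10
b: 0,1,2,2,2,2,2,2,2,2,2,2,2,2,2,2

steps = 5; useful = 63; efficiency = 63/80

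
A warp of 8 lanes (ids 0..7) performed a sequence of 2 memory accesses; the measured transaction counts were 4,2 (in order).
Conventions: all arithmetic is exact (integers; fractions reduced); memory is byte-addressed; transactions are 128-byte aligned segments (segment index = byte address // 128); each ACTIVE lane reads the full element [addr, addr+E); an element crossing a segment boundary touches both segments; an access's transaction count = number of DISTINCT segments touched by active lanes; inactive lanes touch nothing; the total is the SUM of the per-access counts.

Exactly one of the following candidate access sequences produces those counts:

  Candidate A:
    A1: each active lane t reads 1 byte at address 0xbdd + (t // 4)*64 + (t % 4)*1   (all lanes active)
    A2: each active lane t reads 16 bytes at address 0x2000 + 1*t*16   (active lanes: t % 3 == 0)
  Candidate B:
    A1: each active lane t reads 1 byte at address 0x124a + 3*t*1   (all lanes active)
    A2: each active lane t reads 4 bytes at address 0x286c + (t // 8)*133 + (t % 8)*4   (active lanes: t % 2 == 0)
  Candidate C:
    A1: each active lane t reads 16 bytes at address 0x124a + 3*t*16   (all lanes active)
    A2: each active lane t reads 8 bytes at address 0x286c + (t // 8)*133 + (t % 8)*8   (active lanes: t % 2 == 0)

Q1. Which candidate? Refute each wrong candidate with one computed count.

A: A1 gives 2 transactions, not 4
B: A1 gives 1 transaction, not 4
C: all counts match (4,2)

Answer: C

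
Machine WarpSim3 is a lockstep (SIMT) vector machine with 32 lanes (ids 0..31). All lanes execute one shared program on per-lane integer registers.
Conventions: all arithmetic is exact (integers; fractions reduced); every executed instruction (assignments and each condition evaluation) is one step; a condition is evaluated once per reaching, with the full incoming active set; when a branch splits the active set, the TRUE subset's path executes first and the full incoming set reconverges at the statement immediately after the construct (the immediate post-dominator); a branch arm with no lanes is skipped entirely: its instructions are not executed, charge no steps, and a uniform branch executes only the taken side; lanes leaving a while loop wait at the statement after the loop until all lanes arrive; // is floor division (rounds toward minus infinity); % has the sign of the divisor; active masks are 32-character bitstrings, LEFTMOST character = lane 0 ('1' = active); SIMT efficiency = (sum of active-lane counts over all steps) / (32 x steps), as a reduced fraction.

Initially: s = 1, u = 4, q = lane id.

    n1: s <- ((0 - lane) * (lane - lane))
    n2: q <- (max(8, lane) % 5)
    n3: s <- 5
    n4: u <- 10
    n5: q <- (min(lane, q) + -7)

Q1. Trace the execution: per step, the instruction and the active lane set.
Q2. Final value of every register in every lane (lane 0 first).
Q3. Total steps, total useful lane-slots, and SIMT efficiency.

step 0: s <- ((0 - lane) * (lane - lane)) 11111111111111111111111111111111
step 1: q <- (max(8, lane) % 5)      11111111111111111111111111111111
step 2: s <- 5                       11111111111111111111111111111111
step 3: u <- 10                      11111111111111111111111111111111
step 4: q <- (min(lane, q) + -7)     11111111111111111111111111111111

Answer: 5 steps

s: 5,5,5,5,5,5,5,5,5,5,5,5,5,5,5,5,5,5,5,5,5,5,5,5,5,5,5,5,5,5,5,5
u: 10,10,10,10,10,10,10,10,10,10,10,10,10,10,10,10,10,10,10,10,10,10,10,10,10,10,10,10,10,10,10,10
q: -7,-6,-5,-4,-4,-4,-4,-4,-4,-3,-7,-6,-5,-4,-3,-7,-6,-5,-4,-3,-7,-6,-5,-4,-3,-7,-6,-5,-4,-3,-7,-6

steps = 5; useful = 160; efficiency = 160/160 = 1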